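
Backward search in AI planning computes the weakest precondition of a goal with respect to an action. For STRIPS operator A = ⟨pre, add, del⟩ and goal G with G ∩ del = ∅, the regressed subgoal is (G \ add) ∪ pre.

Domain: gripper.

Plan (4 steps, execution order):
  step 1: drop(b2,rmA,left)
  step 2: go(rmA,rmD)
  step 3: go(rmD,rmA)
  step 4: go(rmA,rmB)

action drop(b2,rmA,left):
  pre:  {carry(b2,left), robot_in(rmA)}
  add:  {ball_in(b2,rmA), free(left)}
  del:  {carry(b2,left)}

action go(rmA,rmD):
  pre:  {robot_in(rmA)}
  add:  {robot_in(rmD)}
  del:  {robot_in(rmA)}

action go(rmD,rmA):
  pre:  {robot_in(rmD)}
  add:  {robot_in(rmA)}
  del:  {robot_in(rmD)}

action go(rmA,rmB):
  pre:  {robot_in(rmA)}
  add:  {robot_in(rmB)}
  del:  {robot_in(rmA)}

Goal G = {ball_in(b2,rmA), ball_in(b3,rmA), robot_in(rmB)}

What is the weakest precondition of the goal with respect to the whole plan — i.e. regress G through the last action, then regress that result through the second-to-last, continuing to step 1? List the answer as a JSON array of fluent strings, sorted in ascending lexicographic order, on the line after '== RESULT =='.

Regress step by step:
  through step 4 (go(rmA,rmB)): drop {robot_in(rmB)}, keep {ball_in(b2,rmA), ball_in(b3,rmA)}, require {robot_in(rmA)}
    → {ball_in(b2,rmA), ball_in(b3,rmA), robot_in(rmA)}
  through step 3 (go(rmD,rmA)): drop {robot_in(rmA)}, keep {ball_in(b2,rmA), ball_in(b3,rmA)}, require {robot_in(rmD)}
    → {ball_in(b2,rmA), ball_in(b3,rmA), robot_in(rmD)}
  through step 2 (go(rmA,rmD)): drop {robot_in(rmD)}, keep {ball_in(b2,rmA), ball_in(b3,rmA)}, require {robot_in(rmA)}
    → {ball_in(b2,rmA), ball_in(b3,rmA), robot_in(rmA)}
  through step 1 (drop(b2,rmA,left)): drop {ball_in(b2,rmA)}, keep {ball_in(b3,rmA), robot_in(rmA)}, require {carry(b2,left), robot_in(rmA)}
    → {ball_in(b3,rmA), carry(b2,left), robot_in(rmA)}

== RESULT ==
["ball_in(b3,rmA)", "carry(b2,left)", "robot_in(rmA)"]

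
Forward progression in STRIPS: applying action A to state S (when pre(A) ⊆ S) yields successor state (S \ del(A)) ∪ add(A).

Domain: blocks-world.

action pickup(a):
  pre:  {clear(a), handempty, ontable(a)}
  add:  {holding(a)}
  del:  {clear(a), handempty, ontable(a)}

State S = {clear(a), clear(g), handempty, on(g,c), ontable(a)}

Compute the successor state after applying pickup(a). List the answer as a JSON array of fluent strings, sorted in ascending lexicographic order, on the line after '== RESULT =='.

Compute (S \ del) ∪ add:
  pre ⊆ S: {clear(a), handempty, ontable(a)} ⊆ S  — applicable
  S \ del = {clear(g), on(g,c)}
  ∪ add   = {clear(g), holding(a), on(g,c)}

== RESULT ==
["clear(g)", "holding(a)", "on(g,c)"]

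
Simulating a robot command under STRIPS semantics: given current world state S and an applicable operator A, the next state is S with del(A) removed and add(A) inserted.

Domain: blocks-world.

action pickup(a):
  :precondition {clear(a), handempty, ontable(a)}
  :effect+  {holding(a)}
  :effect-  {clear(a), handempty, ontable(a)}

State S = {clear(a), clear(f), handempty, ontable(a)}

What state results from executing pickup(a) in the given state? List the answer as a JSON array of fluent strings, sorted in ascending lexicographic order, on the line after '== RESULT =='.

Progress:
  pre ⊆ S: {clear(a), handempty, ontable(a)} ⊆ S  — applicable
  S \ del = {clear(f)}
  ∪ add   = {clear(f), holding(a)}

== RESULT ==
["clear(f)", "holding(a)"]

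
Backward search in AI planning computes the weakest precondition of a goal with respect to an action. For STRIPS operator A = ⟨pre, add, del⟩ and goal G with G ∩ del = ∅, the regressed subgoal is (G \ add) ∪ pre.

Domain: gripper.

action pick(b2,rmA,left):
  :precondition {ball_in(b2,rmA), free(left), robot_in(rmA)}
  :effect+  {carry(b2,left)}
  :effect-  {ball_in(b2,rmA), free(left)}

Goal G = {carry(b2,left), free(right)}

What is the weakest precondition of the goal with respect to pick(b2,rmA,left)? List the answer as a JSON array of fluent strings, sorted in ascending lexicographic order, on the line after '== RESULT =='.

Compute (G \ add) ∪ pre:
  G ∩ del = {}  (empty — regression defined)
  G \ add = {carry(b2,left), free(right)} \ {carry(b2,left)} = {free(right)}
  ∪ pre   = {free(right)} ∪ {ball_in(b2,rmA), free(left), robot_in(rmA)}
          = {ball_in(b2,rmA), free(left), free(right), robot_in(rmA)}

== RESULT ==
["ball_in(b2,rmA)", "free(left)", "free(right)", "robot_in(rmA)"]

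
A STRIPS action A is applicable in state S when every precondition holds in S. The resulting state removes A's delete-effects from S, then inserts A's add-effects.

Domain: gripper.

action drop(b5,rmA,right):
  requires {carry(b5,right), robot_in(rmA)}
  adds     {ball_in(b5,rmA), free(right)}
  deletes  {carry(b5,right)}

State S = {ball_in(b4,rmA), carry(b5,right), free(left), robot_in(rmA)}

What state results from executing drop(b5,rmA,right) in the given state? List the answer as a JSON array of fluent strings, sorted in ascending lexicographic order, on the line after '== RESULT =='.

Compute (S \ del) ∪ add:
  pre ⊆ S: {carry(b5,right), robot_in(rmA)} ⊆ S  — applicable
  S \ del = {ball_in(b4,rmA), free(left), robot_in(rmA)}
  ∪ add   = {ball_in(b4,rmA), ball_in(b5,rmA), free(left), free(right), robot_in(rmA)}

== RESULT ==
["ball_in(b4,rmA)", "ball_in(b5,rmA)", "free(left)", "free(right)", "robot_in(rmA)"]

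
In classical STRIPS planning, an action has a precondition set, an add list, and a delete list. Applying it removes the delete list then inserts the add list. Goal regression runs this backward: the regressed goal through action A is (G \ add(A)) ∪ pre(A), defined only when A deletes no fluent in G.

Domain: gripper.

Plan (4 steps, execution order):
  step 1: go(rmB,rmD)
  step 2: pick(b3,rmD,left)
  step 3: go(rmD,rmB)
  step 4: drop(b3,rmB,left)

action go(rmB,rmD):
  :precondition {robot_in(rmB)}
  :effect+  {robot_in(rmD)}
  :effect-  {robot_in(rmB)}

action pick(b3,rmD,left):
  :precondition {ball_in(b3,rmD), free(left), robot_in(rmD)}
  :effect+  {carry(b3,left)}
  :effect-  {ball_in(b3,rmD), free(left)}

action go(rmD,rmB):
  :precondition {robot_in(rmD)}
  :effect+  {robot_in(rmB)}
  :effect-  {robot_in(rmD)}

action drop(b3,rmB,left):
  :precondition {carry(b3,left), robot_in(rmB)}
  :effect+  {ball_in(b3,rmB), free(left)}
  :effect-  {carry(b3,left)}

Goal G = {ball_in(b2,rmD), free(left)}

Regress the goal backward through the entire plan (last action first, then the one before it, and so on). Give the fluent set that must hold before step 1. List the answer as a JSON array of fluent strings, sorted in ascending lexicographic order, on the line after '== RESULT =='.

Work backward from the goal:
  through step 4 (drop(b3,rmB,left)): drop {free(left)}, keep {ball_in(b2,rmD)}, require {carry(b3,left), robot_in(rmB)}
    → {ball_in(b2,rmD), carry(b3,left), robot_in(rmB)}
  through step 3 (go(rmD,rmB)): drop {robot_in(rmB)}, keep {ball_in(b2,rmD), carry(b3,left)}, require {robot_in(rmD)}
    → {ball_in(b2,rmD), carry(b3,left), robot_in(rmD)}
  through step 2 (pick(b3,rmD,left)): drop {carry(b3,left)}, keep {ball_in(b2,rmD), robot_in(rmD)}, require {ball_in(b3,rmD), free(left), robot_in(rmD)}
    → {ball_in(b2,rmD), ball_in(b3,rmD), free(left), robot_in(rmD)}
  through step 1 (go(rmB,rmD)): drop {robot_in(rmD)}, keep {ball_in(b2,rmD), ball_in(b3,rmD), free(left)}, require {robot_in(rmB)}
    → {ball_in(b2,rmD), ball_in(b3,rmD), free(left), robot_in(rmB)}

== RESULT ==
["ball_in(b2,rmD)", "ball_in(b3,rmD)", "free(left)", "robot_in(rmB)"]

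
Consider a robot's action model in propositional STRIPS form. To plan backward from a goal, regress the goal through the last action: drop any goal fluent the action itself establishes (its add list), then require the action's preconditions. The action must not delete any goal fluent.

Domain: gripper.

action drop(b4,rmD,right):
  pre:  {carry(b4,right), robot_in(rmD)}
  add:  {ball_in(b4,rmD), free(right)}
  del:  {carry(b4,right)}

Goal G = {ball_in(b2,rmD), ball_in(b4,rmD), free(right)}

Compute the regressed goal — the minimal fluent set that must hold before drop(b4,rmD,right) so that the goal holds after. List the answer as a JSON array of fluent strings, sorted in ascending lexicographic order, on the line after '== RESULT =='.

Regress:
  G ∩ del = {}  (empty — regression defined)
  G \ add = {ball_in(b2,rmD), ball_in(b4,rmD), free(right)} \ {ball_in(b4,rmD), free(right)} = {ball_in(b2,rmD)}
  ∪ pre   = {ball_in(b2,rmD)} ∪ {carry(b4,right), robot_in(rmD)}
          = {ball_in(b2,rmD), carry(b4,right), robot_in(rmD)}

== RESULT ==
["ball_in(b2,rmD)", "carry(b4,right)", "robot_in(rmD)"]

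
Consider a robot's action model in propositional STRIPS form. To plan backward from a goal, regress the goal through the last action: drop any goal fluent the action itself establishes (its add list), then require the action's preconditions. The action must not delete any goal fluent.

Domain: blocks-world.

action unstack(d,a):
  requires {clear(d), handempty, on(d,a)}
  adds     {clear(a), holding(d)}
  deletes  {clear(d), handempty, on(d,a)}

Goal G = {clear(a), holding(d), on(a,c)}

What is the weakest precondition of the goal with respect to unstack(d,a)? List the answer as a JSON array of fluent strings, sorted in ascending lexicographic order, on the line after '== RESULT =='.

Compute (G \ add) ∪ pre:
  G ∩ del = {}  (empty — regression defined)
  G \ add = {clear(a), holding(d), on(a,c)} \ {clear(a), holding(d)} = {on(a,c)}
  ∪ pre   = {on(a,c)} ∪ {clear(d), handempty, on(d,a)}
          = {clear(d), handempty, on(a,c), on(d,a)}

== RESULT ==
["clear(d)", "handempty", "on(a,c)", "on(d,a)"]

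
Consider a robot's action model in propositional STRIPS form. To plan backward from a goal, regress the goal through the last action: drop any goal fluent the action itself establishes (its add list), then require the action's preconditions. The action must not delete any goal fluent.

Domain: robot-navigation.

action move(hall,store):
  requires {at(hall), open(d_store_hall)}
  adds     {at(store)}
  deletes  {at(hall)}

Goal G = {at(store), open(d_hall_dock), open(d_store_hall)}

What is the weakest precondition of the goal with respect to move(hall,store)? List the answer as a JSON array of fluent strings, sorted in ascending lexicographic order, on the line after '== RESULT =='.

Regress:
  G ∩ del = {}  (empty — regression defined)
  G \ add = {at(store), open(d_hall_dock), open(d_store_hall)} \ {at(store)} = {open(d_hall_dock), open(d_store_hall)}
  ∪ pre   = {open(d_hall_dock), open(d_store_hall)} ∪ {at(hall), open(d_store_hall)}
          = {at(hall), open(d_hall_dock), open(d_store_hall)}

== RESULT ==
["at(hall)", "open(d_hall_dock)", "open(d_store_hall)"]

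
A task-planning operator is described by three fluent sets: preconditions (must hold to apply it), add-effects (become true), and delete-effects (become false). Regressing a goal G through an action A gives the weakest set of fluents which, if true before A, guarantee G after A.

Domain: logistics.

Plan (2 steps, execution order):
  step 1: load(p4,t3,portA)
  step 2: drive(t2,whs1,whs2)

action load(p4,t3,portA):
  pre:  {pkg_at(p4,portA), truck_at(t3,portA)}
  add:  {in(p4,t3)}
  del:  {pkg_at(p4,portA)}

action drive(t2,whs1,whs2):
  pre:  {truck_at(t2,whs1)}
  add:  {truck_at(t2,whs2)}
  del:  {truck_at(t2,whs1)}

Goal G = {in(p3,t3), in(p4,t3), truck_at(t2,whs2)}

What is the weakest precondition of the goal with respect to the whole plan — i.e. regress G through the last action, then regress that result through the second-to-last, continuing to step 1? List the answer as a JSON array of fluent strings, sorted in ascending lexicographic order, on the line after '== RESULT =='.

Regress step by step:
  through step 2 (drive(t2,whs1,whs2)): drop {truck_at(t2,whs2)}, keep {in(p3,t3), in(p4,t3)}, require {truck_at(t2,whs1)}
    → {in(p3,t3), in(p4,t3), truck_at(t2,whs1)}
  through step 1 (load(p4,t3,portA)): drop {in(p4,t3)}, keep {in(p3,t3), truck_at(t2,whs1)}, require {pkg_at(p4,portA), truck_at(t3,portA)}
    → {in(p3,t3), pkg_at(p4,portA), truck_at(t2,whs1), truck_at(t3,portA)}

== RESULT ==
["in(p3,t3)", "pkg_at(p4,portA)", "truck_at(t2,whs1)", "truck_at(t3,portA)"]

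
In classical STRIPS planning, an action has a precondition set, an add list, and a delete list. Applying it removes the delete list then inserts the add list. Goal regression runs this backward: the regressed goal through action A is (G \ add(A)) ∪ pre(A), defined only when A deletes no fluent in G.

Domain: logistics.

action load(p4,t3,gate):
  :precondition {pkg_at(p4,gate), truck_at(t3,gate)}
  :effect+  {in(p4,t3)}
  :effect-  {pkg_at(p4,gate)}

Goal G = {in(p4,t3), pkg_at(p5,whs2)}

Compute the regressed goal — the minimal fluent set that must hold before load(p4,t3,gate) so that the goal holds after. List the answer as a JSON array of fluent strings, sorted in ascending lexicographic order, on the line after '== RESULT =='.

Compute (G \ add) ∪ pre:
  G ∩ del = {}  (empty — regression defined)
  G \ add = {in(p4,t3), pkg_at(p5,whs2)} \ {in(p4,t3)} = {pkg_at(p5,whs2)}
  ∪ pre   = {pkg_at(p5,whs2)} ∪ {pkg_at(p4,gate), truck_at(t3,gate)}
          = {pkg_at(p4,gate), pkg_at(p5,whs2), truck_at(t3,gate)}

== RESULT ==
["pkg_at(p4,gate)", "pkg_at(p5,whs2)", "truck_at(t3,gate)"]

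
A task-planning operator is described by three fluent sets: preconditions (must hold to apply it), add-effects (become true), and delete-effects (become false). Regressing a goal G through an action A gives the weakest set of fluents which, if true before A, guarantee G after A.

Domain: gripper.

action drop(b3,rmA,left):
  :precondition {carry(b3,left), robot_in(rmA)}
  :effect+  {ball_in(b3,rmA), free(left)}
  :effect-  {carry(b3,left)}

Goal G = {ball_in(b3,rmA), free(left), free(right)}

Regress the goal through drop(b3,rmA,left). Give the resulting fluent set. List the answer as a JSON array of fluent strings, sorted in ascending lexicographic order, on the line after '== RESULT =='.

Regress:
  G ∩ del = {}  (empty — regression defined)
  G \ add = {ball_in(b3,rmA), free(left), free(right)} \ {ball_in(b3,rmA), free(left)} = {free(right)}
  ∪ pre   = {free(right)} ∪ {carry(b3,left), robot_in(rmA)}
          = {carry(b3,left), free(right), robot_in(rmA)}

== RESULT ==
["carry(b3,left)", "free(right)", "robot_in(rmA)"]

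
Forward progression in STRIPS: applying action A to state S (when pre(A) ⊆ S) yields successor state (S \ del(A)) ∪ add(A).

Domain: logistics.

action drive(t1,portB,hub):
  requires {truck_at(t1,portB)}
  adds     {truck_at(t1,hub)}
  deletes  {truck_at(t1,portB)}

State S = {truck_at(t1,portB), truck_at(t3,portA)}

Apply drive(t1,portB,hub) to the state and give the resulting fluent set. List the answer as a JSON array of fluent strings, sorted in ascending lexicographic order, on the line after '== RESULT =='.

Compute (S \ del) ∪ add:
  pre ⊆ S: {truck_at(t1,portB)} ⊆ S  — applicable
  S \ del = {truck_at(t3,portA)}
  ∪ add   = {truck_at(t1,hub), truck_at(t3,portA)}

== RESULT ==
["truck_at(t1,hub)", "truck_at(t3,portA)"]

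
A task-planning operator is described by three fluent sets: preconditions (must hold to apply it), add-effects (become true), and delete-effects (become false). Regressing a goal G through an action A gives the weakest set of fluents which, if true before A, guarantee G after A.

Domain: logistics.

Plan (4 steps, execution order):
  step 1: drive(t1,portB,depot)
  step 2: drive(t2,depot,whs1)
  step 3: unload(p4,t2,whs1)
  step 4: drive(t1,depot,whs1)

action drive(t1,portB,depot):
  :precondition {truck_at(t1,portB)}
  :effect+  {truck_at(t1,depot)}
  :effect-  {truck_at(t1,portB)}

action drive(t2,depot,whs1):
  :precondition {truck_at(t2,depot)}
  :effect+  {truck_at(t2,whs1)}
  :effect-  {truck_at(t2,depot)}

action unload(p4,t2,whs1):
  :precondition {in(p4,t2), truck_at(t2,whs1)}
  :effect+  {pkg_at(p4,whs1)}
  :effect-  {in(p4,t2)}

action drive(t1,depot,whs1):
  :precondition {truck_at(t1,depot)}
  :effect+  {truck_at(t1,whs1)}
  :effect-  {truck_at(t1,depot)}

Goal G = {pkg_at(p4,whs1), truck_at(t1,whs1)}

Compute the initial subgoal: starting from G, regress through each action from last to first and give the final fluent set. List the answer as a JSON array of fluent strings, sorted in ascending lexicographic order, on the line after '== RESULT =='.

Regress step by step:
  through step 4 (drive(t1,depot,whs1)): drop {truck_at(t1,whs1)}, keep {pkg_at(p4,whs1)}, require {truck_at(t1,depot)}
    → {pkg_at(p4,whs1), truck_at(t1,depot)}
  through step 3 (unload(p4,t2,whs1)): drop {pkg_at(p4,whs1)}, keep {truck_at(t1,depot)}, require {in(p4,t2), truck_at(t2,whs1)}
    → {in(p4,t2), truck_at(t1,depot), truck_at(t2,whs1)}
  through step 2 (drive(t2,depot,whs1)): drop {truck_at(t2,whs1)}, keep {in(p4,t2), truck_at(t1,depot)}, require {truck_at(t2,depot)}
    → {in(p4,t2), truck_at(t1,depot), truck_at(t2,depot)}
  through step 1 (drive(t1,portB,depot)): drop {truck_at(t1,depot)}, keep {in(p4,t2), truck_at(t2,depot)}, require {truck_at(t1,portB)}
    → {in(p4,t2), truck_at(t1,portB), truck_at(t2,depot)}

== RESULT ==
["in(p4,t2)", "truck_at(t1,portB)", "truck_at(t2,depot)"]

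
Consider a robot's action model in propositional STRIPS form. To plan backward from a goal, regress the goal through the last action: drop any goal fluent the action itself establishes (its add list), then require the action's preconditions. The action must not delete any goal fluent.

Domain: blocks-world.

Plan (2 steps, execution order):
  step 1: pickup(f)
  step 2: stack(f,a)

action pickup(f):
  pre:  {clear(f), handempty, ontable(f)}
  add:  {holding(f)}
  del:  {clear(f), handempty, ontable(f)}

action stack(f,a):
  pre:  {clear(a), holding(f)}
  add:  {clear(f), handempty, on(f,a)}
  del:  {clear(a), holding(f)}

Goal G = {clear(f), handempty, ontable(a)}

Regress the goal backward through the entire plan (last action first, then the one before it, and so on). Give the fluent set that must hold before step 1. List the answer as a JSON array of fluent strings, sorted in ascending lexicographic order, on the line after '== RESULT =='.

Regress step by step:
  through step 2 (stack(f,a)): drop {clear(f), handempty}, keep {ontable(a)}, require {clear(a), holding(f)}
    → {clear(a), holding(f), ontable(a)}
  through step 1 (pickup(f)): drop {holding(f)}, keep {clear(a), ontable(a)}, require {clear(f), handempty, ontable(f)}
    → {clear(a), clear(f), handempty, ontable(a), ontable(f)}

== RESULT ==
["clear(a)", "clear(f)", "handempty", "ontable(a)", "ontable(f)"]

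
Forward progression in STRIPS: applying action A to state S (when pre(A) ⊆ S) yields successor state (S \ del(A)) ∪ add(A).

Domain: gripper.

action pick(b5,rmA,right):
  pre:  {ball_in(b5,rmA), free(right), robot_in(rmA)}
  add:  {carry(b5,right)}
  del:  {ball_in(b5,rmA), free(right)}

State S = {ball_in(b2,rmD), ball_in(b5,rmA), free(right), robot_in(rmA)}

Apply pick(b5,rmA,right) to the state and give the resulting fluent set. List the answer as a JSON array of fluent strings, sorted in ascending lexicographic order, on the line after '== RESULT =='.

Progress:
  pre ⊆ S: {ball_in(b5,rmA), free(right), robot_in(rmA)} ⊆ S  — applicable
  S \ del = {ball_in(b2,rmD), robot_in(rmA)}
  ∪ add   = {ball_in(b2,rmD), carry(b5,right), robot_in(rmA)}

== RESULT ==
["ball_in(b2,rmD)", "carry(b5,right)", "robot_in(rmA)"]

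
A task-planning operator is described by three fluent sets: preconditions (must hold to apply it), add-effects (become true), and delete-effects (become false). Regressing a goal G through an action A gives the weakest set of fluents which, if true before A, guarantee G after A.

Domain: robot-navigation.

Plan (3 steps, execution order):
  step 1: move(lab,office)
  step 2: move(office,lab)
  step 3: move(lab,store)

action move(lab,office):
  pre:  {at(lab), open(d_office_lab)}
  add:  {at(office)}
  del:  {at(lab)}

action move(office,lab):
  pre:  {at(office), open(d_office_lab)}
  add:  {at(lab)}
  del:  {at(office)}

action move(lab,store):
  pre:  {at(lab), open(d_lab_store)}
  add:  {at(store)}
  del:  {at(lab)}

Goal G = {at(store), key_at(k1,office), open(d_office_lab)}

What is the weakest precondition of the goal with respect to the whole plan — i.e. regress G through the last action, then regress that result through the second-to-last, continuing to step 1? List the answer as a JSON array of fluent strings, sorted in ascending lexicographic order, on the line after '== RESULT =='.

Regress step by step:
  through step 3 (move(lab,store)): drop {at(store)}, keep {key_at(k1,office), open(d_office_lab)}, require {at(lab), open(d_lab_store)}
    → {at(lab), key_at(k1,office), open(d_lab_store), open(d_office_lab)}
  through step 2 (move(office,lab)): drop {at(lab)}, keep {key_at(k1,office), open(d_lab_store), open(d_office_lab)}, require {at(office), open(d_office_lab)}
    → {at(office), key_at(k1,office), open(d_lab_store), open(d_office_lab)}
  through step 1 (move(lab,office)): drop {at(office)}, keep {key_at(k1,office), open(d_lab_store), open(d_office_lab)}, require {at(lab), open(d_office_lab)}
    → {at(lab), key_at(k1,office), open(d_lab_store), open(d_office_lab)}

== RESULT ==
["at(lab)", "key_at(k1,office)", "open(d_lab_store)", "open(d_office_lab)"]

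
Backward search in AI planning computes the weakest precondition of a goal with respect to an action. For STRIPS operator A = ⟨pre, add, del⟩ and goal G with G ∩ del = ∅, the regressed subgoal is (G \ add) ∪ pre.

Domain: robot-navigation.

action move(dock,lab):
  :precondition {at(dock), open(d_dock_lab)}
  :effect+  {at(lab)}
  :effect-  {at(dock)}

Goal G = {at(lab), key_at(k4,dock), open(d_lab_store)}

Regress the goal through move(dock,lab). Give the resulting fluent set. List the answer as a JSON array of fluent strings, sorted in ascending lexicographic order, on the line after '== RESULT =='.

Regress:
  G ∩ del = {}  (empty — regression defined)
  G \ add = {at(lab), key_at(k4,dock), open(d_lab_store)} \ {at(lab)} = {key_at(k4,dock), open(d_lab_store)}
  ∪ pre   = {key_at(k4,dock), open(d_lab_store)} ∪ {at(dock), open(d_dock_lab)}
          = {at(dock), key_at(k4,dock), open(d_dock_lab), open(d_lab_store)}

== RESULT ==
["at(dock)", "key_at(k4,dock)", "open(d_dock_lab)", "open(d_lab_store)"]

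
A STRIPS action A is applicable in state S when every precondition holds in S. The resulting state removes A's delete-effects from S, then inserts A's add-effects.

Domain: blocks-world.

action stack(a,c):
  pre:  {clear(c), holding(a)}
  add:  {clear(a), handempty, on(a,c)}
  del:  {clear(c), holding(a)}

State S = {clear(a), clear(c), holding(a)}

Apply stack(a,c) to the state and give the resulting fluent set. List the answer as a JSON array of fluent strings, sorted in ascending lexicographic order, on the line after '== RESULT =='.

Compute (S \ del) ∪ add:
  pre ⊆ S: {clear(c), holding(a)} ⊆ S  — applicable
  S \ del = {clear(a)}
  ∪ add   = {clear(a), handempty, on(a,c)}

== RESULT ==
["clear(a)", "handempty", "on(a,c)"]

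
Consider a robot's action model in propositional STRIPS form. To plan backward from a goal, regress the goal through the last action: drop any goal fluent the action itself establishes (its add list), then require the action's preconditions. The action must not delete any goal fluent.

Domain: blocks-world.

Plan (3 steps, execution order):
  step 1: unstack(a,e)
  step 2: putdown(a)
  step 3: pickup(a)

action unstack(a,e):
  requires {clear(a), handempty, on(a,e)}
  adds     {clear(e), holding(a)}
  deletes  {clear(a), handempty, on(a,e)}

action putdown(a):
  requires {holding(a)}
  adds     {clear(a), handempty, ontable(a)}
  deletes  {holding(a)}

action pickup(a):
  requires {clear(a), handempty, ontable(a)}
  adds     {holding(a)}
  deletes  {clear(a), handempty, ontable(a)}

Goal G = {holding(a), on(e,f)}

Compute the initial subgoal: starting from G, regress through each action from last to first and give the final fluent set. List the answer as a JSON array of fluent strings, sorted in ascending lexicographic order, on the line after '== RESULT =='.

Work backward from the goal:
  through step 3 (pickup(a)): drop {holding(a)}, keep {on(e,f)}, require {clear(a), handempty, ontable(a)}
    → {clear(a), handempty, on(e,f), ontable(a)}
  through step 2 (putdown(a)): drop {clear(a), handempty, ontable(a)}, keep {on(e,f)}, require {holding(a)}
    → {holding(a), on(e,f)}
  through step 1 (unstack(a,e)): drop {holding(a)}, keep {on(e,f)}, require {clear(a), handempty, on(a,e)}
    → {clear(a), handempty, on(a,e), on(e,f)}

== RESULT ==
["clear(a)", "handempty", "on(a,e)", "on(e,f)"]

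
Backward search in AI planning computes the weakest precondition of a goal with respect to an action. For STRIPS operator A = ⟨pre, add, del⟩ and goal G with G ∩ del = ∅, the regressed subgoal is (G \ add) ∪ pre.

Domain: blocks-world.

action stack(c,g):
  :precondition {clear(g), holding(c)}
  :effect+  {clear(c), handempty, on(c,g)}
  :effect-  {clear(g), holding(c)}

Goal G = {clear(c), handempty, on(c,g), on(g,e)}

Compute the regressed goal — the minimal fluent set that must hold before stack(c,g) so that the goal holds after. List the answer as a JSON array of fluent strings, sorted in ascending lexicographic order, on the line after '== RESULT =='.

Regress:
  G ∩ del = {}  (empty — regression defined)
  G \ add = {clear(c), handempty, on(c,g), on(g,e)} \ {clear(c), handempty, on(c,g)} = {on(g,e)}
  ∪ pre   = {on(g,e)} ∪ {clear(g), holding(c)}
          = {clear(g), holding(c), on(g,e)}

== RESULT ==
["clear(g)", "holding(c)", "on(g,e)"]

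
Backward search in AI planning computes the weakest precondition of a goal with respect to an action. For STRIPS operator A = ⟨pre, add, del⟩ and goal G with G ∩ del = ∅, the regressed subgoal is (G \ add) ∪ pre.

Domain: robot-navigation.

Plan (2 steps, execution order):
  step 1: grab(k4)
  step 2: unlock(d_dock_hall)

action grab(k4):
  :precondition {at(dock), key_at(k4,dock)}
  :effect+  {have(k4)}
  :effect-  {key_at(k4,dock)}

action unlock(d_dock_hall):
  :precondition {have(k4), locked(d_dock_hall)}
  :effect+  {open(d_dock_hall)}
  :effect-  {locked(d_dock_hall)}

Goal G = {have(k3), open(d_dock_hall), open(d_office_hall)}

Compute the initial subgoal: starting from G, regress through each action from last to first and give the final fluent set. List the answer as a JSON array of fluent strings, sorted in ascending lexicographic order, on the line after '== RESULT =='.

Regress step by step:
  through step 2 (unlock(d_dock_hall)): drop {open(d_dock_hall)}, keep {have(k3), open(d_office_hall)}, require {have(k4), locked(d_dock_hall)}
    → {have(k3), have(k4), locked(d_dock_hall), open(d_office_hall)}
  through step 1 (grab(k4)): drop {have(k4)}, keep {have(k3), locked(d_dock_hall), open(d_office_hall)}, require {at(dock), key_at(k4,dock)}
    → {at(dock), have(k3), key_at(k4,dock), locked(d_dock_hall), open(d_office_hall)}

== RESULT ==
["at(dock)", "have(k3)", "key_at(k4,dock)", "locked(d_dock_hall)", "open(d_office_hall)"]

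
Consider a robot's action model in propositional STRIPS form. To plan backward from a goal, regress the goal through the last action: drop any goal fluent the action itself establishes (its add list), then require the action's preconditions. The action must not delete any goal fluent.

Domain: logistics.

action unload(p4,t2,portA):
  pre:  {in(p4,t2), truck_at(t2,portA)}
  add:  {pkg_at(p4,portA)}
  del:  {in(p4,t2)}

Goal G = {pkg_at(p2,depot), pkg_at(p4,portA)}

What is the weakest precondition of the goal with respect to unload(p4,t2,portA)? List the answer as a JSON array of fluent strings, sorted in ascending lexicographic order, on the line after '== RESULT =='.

Regress:
  G ∩ del = {}  (empty — regression defined)
  G \ add = {pkg_at(p2,depot), pkg_at(p4,portA)} \ {pkg_at(p4,portA)} = {pkg_at(p2,depot)}
  ∪ pre   = {pkg_at(p2,depot)} ∪ {in(p4,t2), truck_at(t2,portA)}
          = {in(p4,t2), pkg_at(p2,depot), truck_at(t2,portA)}

== RESULT ==
["in(p4,t2)", "pkg_at(p2,depot)", "truck_at(t2,portA)"]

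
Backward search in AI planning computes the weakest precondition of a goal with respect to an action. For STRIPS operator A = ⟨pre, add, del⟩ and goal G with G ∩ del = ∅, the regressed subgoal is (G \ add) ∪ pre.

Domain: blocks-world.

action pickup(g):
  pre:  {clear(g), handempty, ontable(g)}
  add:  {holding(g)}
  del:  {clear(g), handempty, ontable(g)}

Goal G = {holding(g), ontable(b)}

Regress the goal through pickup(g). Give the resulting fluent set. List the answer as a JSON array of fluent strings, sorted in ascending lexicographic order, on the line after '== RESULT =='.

Compute (G \ add) ∪ pre:
  G ∩ del = {}  (empty — regression defined)
  G \ add = {holding(g), ontable(b)} \ {holding(g)} = {ontable(b)}
  ∪ pre   = {ontable(b)} ∪ {clear(g), handempty, ontable(g)}
          = {clear(g), handempty, ontable(b), ontable(g)}

== RESULT ==
["clear(g)", "handempty", "ontable(b)", "ontable(g)"]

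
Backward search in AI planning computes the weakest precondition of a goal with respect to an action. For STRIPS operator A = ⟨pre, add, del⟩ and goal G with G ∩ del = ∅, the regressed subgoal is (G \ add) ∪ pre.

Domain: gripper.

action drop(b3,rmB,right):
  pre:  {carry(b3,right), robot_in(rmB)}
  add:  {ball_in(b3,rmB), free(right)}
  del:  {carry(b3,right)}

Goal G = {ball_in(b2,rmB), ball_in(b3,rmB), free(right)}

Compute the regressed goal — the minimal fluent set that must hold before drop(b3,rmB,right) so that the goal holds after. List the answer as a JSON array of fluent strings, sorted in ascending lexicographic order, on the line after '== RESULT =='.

Regress:
  G ∩ del = {}  (empty — regression defined)
  G \ add = {ball_in(b2,rmB), ball_in(b3,rmB), free(right)} \ {ball_in(b3,rmB), free(right)} = {ball_in(b2,rmB)}
  ∪ pre   = {ball_in(b2,rmB)} ∪ {carry(b3,right), robot_in(rmB)}
          = {ball_in(b2,rmB), carry(b3,right), robot_in(rmB)}

== RESULT ==
["ball_in(b2,rmB)", "carry(b3,right)", "robot_in(rmB)"]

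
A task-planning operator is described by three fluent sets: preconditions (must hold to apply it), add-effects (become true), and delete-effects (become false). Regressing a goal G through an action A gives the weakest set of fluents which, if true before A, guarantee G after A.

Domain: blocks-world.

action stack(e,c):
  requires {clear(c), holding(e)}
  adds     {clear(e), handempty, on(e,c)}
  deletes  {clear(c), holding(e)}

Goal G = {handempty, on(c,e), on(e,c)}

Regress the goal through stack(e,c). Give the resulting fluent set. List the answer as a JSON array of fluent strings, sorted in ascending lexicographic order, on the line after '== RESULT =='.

Compute (G \ add) ∪ pre:
  G ∩ del = {}  (empty — regression defined)
  G \ add = {handempty, on(c,e), on(e,c)} \ {clear(e), handempty, on(e,c)} = {on(c,e)}
  ∪ pre   = {on(c,e)} ∪ {clear(c), holding(e)}
          = {clear(c), holding(e), on(c,e)}

== RESULT ==
["clear(c)", "holding(e)", "on(c,e)"]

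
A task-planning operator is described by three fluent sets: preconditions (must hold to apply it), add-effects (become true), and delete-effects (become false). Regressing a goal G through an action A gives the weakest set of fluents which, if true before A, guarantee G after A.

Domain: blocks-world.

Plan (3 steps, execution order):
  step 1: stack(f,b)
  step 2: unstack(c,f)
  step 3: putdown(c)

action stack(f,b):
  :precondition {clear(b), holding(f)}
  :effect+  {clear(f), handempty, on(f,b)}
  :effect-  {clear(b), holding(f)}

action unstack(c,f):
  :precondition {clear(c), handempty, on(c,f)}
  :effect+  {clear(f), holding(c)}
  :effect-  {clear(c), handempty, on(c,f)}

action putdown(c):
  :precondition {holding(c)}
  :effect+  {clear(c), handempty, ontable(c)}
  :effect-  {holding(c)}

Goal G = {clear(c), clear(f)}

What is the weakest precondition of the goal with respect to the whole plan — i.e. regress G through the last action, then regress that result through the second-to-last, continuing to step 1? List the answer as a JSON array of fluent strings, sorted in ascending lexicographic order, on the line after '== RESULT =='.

Work backward from the goal:
  through step 3 (putdown(c)): drop {clear(c)}, keep {clear(f)}, require {holding(c)}
    → {clear(f), holding(c)}
  through step 2 (unstack(c,f)): drop {clear(f), holding(c)}, keep {}, require {clear(c), handempty, on(c,f)}
    → {clear(c), handempty, on(c,f)}
  through step 1 (stack(f,b)): drop {handempty}, keep {clear(c), on(c,f)}, require {clear(b), holding(f)}
    → {clear(b), clear(c), holding(f), on(c,f)}

== RESULT ==
["clear(b)", "clear(c)", "holding(f)", "on(c,f)"]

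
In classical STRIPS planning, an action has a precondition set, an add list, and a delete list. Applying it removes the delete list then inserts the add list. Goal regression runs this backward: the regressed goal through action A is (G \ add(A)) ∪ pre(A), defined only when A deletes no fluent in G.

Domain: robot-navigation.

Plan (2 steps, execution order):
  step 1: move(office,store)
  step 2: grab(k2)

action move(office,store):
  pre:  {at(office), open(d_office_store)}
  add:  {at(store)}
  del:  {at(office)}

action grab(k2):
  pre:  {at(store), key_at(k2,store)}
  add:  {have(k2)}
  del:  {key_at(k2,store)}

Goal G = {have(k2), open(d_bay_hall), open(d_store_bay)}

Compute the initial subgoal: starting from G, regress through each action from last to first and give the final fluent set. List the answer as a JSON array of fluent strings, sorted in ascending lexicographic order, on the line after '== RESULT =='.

Work backward from the goal:
  through step 2 (grab(k2)): drop {have(k2)}, keep {open(d_bay_hall), open(d_store_bay)}, require {at(store), key_at(k2,store)}
    → {at(store), key_at(k2,store), open(d_bay_hall), open(d_store_bay)}
  through step 1 (move(office,store)): drop {at(store)}, keep {key_at(k2,store), open(d_bay_hall), open(d_store_bay)}, require {at(office), open(d_office_store)}
    → {at(office), key_at(k2,store), open(d_bay_hall), open(d_office_store), open(d_store_bay)}

== RESULT ==
["at(office)", "key_at(k2,store)", "open(d_bay_hall)", "open(d_office_store)", "open(d_store_bay)"]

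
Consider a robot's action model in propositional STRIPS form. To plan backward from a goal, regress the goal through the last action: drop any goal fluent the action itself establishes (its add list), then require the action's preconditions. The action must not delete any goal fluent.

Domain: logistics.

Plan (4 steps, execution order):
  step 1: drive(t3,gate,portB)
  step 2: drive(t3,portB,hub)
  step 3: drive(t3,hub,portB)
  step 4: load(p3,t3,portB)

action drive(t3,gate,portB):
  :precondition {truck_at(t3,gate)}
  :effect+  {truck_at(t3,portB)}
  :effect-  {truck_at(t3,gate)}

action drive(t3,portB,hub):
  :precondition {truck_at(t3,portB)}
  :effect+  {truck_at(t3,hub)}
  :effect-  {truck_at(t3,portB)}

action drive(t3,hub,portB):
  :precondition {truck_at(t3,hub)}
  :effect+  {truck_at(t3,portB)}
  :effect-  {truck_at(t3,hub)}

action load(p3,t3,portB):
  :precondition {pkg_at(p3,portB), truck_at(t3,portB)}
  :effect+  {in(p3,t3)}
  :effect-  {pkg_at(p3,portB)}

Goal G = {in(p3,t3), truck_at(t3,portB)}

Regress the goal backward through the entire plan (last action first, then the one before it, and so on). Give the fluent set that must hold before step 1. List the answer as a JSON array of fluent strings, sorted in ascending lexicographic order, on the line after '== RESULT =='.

Work backward from the goal:
  through step 4 (load(p3,t3,portB)): drop {in(p3,t3)}, keep {truck_at(t3,portB)}, require {pkg_at(p3,portB), truck_at(t3,portB)}
    → {pkg_at(p3,portB), truck_at(t3,portB)}
  through step 3 (drive(t3,hub,portB)): drop {truck_at(t3,portB)}, keep {pkg_at(p3,portB)}, require {truck_at(t3,hub)}
    → {pkg_at(p3,portB), truck_at(t3,hub)}
  through step 2 (drive(t3,portB,hub)): drop {truck_at(t3,hub)}, keep {pkg_at(p3,portB)}, require {truck_at(t3,portB)}
    → {pkg_at(p3,portB), truck_at(t3,portB)}
  through step 1 (drive(t3,gate,portB)): drop {truck_at(t3,portB)}, keep {pkg_at(p3,portB)}, require {truck_at(t3,gate)}
    → {pkg_at(p3,portB), truck_at(t3,gate)}

== RESULT ==
["pkg_at(p3,portB)", "truck_at(t3,gate)"]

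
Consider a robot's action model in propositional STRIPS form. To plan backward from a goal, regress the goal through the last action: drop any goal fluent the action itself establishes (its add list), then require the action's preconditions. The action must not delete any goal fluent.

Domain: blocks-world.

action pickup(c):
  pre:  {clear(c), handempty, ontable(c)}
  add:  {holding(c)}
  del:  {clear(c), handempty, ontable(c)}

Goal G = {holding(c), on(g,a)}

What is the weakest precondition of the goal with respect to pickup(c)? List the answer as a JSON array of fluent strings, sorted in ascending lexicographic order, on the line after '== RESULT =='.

Regress:
  G ∩ del = {}  (empty — regression defined)
  G \ add = {holding(c), on(g,a)} \ {holding(c)} = {on(g,a)}
  ∪ pre   = {on(g,a)} ∪ {clear(c), handempty, ontable(c)}
          = {clear(c), handempty, on(g,a), ontable(c)}

== RESULT ==
["clear(c)", "handempty", "on(g,a)", "ontable(c)"]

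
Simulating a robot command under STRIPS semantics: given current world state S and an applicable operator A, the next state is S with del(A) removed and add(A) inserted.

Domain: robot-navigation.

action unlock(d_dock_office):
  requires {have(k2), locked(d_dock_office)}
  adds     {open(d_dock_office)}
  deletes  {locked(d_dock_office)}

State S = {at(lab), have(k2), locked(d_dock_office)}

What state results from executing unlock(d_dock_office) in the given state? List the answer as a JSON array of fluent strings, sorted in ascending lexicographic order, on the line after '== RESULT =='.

Compute (S \ del) ∪ add:
  pre ⊆ S: {have(k2), locked(d_dock_office)} ⊆ S  — applicable
  S \ del = {at(lab), have(k2)}
  ∪ add   = {at(lab), have(k2), open(d_dock_office)}

== RESULT ==
["at(lab)", "have(k2)", "open(d_dock_office)"]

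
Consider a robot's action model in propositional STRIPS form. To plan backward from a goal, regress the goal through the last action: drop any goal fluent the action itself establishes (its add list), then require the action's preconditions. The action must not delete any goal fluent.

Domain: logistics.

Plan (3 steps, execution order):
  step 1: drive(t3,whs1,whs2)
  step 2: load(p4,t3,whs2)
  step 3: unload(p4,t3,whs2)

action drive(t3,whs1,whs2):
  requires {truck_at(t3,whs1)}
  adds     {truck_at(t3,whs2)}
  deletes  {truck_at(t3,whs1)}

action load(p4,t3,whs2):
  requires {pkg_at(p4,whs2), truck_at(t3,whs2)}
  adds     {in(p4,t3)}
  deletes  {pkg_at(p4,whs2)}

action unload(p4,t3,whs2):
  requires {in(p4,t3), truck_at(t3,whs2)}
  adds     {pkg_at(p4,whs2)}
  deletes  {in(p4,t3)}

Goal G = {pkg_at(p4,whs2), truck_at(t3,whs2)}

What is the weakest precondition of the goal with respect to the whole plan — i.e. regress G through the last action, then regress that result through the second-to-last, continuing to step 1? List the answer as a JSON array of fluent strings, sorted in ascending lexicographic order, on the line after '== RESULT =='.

Regress step by step:
  through step 3 (unload(p4,t3,whs2)): drop {pkg_at(p4,whs2)}, keep {truck_at(t3,whs2)}, require {in(p4,t3), truck_at(t3,whs2)}
    → {in(p4,t3), truck_at(t3,whs2)}
  through step 2 (load(p4,t3,whs2)): drop {in(p4,t3)}, keep {truck_at(t3,whs2)}, require {pkg_at(p4,whs2), truck_at(t3,whs2)}
    → {pkg_at(p4,whs2), truck_at(t3,whs2)}
  through step 1 (drive(t3,whs1,whs2)): drop {truck_at(t3,whs2)}, keep {pkg_at(p4,whs2)}, require {truck_at(t3,whs1)}
    → {pkg_at(p4,whs2), truck_at(t3,whs1)}

== RESULT ==
["pkg_at(p4,whs2)", "truck_at(t3,whs1)"]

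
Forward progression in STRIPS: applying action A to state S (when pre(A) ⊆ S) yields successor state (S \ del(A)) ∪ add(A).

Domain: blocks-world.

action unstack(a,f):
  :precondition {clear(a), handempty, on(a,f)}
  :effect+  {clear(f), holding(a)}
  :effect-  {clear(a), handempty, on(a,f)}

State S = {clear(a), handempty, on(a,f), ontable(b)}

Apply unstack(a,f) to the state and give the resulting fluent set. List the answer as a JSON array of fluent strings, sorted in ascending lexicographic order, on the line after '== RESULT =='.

Progress:
  pre ⊆ S: {clear(a), handempty, on(a,f)} ⊆ S  — applicable
  S \ del = {ontable(b)}
  ∪ add   = {clear(f), holding(a), ontable(b)}

== RESULT ==
["clear(f)", "holding(a)", "ontable(b)"]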